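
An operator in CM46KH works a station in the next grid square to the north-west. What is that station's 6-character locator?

CM46ji

Longitude subsquare k = 10; −1 → 9 = j.
Latitude subsquare h = 7; +1 → 8 = i.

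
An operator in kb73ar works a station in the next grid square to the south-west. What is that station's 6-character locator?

KB63xq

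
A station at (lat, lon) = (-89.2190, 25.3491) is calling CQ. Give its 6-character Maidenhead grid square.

Add 180° to longitude and 90° to latitude: 205.3491, 0.7810.
Field (20°×10°, letters A–R): lon ⌊205.3491/20⌋ = 10 → K; lat ⌊0.7810/10⌋ = 0 → A.
Square (2°×1°, digits 0–9): lon ⌊5.3491/2⌋ = 2; lat ⌊0.7810/1⌋ = 0.
Subsquare (5′×2.5′, letters a–x): lon ⌊1.3491/0.0833333⌋ = 16 → q; lat ⌊0.7810/0.0416667⌋ = 18 → s.

KA20qs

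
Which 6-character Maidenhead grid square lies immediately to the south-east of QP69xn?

QP79am

Longitude subsquare x = 23; +1 → 24, wraps to 0 = a, carry into square.
Longitude square 6; +1 → 7.
Latitude subsquare n = 13; −1 → 12 = m.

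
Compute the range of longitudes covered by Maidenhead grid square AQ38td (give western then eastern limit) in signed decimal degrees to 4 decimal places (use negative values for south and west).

-172.4167, -172.3333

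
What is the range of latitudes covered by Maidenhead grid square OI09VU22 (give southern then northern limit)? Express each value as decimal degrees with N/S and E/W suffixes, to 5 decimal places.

0.15833° S, 0.15417° S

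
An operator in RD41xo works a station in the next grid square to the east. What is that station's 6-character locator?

Longitude subsquare x = 23; +1 → 24, wraps to 0 = a, carry into square.
Longitude square 4; +1 → 5.
The latitude characters are unchanged.

RD51ao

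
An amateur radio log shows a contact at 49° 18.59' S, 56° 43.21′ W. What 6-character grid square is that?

GE10pq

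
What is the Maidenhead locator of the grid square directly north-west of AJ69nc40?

AJ69nc31

Longitude extended square 4; −1 → 3.
Latitude extended square 0; +1 → 1.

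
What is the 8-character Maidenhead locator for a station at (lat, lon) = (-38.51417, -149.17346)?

Add 180° to longitude and 90° to latitude: 30.82654, 51.48583.
Field (20°×10°, letters A–R): 30.82654/20 → 1 → B, 51.48583/10 → 5 → F; chars BF.
Square (2°×1°, digits 0–9): 10.82654/2 → 5, 1.48583/1 → 1; chars 51.
Subsquare (5′×2.5′, letters a–x): 0.82654/0.0833333 → 9 → j, 0.48583/0.0416667 → 11 → l; chars jl.
Extended square (30″×15″, digits 0–9): 0.07654/0.00833333 → 9, 0.02750/0.00416667 → 6; chars 96.

BF51jl96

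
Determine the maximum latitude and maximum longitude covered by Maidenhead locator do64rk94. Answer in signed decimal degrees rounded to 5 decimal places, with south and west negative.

54.43750, -106.50000

Field D=3, O=14: +3·20° lon, +14·10° lat → SW at lon -120°, lat 50°.
Square 6, 4: +6·2° lon, +4·1° lat → SW at lon -108°, lat 54°.
Subsquare r=17, k=10: +17·0.0833333° lon, +10·0.0416667° lat → SW at lon -106.583°, lat 54.4167°.
Extended square 9, 4: +9·0.00833333° lon, +4·0.00416667° lat → SW at lon -106.508°, lat 54.4333°.
Cell spans 0.00833333° lon × 0.00416667° lat. NE corner is SW corner plus one full cell.
latitude 54.43750, longitude -106.50000.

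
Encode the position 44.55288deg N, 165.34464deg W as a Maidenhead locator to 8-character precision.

AN74hn82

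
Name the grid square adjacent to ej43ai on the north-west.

Longitude subsquare a = 0; −1 → -1, wraps to 23 = x, carry into square.
Longitude square 4; −1 → 3.
Latitude subsquare i = 8; +1 → 9 = j.

EJ33xj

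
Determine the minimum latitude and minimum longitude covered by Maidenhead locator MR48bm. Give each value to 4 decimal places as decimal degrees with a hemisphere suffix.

Field M=12, R=17: +12·20° lon, +17·10° lat → SW at lon 60°, lat 80°.
Square 4, 8: +4·2° lon, +8·1° lat → SW at lon 68°, lat 88°.
Subsquare b=1, m=12: +1·0.0833333° lon, +12·0.0416667° lat → SW at lon 68.0833°, lat 88.5°.
latitude 88.5000° N, longitude 68.0833° E.

88.5000° N, 68.0833° E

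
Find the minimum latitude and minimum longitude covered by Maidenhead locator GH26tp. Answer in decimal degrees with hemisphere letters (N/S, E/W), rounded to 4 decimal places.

13.3750° S, 54.4167° W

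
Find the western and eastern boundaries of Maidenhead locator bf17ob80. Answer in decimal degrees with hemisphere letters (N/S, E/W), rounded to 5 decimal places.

156.76667° W, 156.75833° W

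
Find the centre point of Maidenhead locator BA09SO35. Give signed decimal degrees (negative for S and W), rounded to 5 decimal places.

-80.39375, -158.47083

Field B=1, A=0: +1·20° lon, +0·10° lat → SW at lon -160°, lat -90°.
Square 0, 9: +0·2° lon, +9·1° lat → SW at lon -160°, lat -81°.
Subsquare s=18, o=14: +18·0.0833333° lon, +14·0.0416667° lat → SW at lon -158.5°, lat -80.4167°.
Extended square 3, 5: +3·0.00833333° lon, +5·0.00416667° lat → SW at lon -158.475°, lat -80.3958°.
Cell spans 0.00833333° lon × 0.00416667° lat. Centre is SW corner plus half of each.
latitude -80.39375, longitude -158.47083.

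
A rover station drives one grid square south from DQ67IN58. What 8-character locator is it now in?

DQ67in57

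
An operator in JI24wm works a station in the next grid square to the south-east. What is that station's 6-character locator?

Longitude subsquare w = 22; +1 → 23 = x.
Latitude subsquare m = 12; −1 → 11 = l.

JI24xl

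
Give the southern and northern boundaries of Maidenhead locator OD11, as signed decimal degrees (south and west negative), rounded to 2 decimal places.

Field O=14, D=3: +14·20° lon, +3·10° lat → SW at lon 100°, lat -60°.
Square 1, 1: +1·2° lon, +1·1° lat → SW at lon 102°, lat -59°.
Cell spans 2° lon × 1° lat.
south -59.00, north -58.00.

-59.00, -58.00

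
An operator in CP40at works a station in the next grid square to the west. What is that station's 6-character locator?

CP30xt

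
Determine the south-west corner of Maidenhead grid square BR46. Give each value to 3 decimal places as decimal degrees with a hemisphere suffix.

86.000° N, 152.000° W

Field B=1, R=17: +1·20° lon, +17·10° lat → SW at lon -160°, lat 80°.
Square 4, 6: +4·2° lon, +6·1° lat → SW at lon -152°, lat 86°.
latitude 86.000° N, longitude 152.000° W.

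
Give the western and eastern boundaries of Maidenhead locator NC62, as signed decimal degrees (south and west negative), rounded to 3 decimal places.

92.000, 94.000

Field N=13, C=2: +13·20° lon, +2·10° lat → SW at lon 80°, lat -70°.
Square 6, 2: +6·2° lon, +2·1° lat → SW at lon 92°, lat -68°.
Cell spans 2° lon × 1° lat.
west 92.000, east 94.000.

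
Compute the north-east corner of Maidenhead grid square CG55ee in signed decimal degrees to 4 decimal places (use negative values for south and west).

Field C=2, G=6: +2·20° lon, +6·10° lat → SW at lon -140°, lat -30°.
Square 5, 5: +5·2° lon, +5·1° lat → SW at lon -130°, lat -25°.
Subsquare e=4, e=4: +4·0.0833333° lon, +4·0.0416667° lat → SW at lon -129.667°, lat -24.8333°.
Cell spans 0.0833333° lon × 0.0416667° lat. NE corner is SW corner plus one full cell.
latitude -24.7917, longitude -129.5833.

-24.7917, -129.5833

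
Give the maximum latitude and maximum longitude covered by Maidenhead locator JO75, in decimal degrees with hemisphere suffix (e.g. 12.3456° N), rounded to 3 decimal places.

Field J=9, O=14: +9·20° lon, +14·10° lat → SW at lon 0°, lat 50°.
Square 7, 5: +7·2° lon, +5·1° lat → SW at lon 14°, lat 55°.
Cell spans 2° lon × 1° lat. NE corner is SW corner plus one full cell.
latitude 56.000° N, longitude 16.000° E.

56.000° N, 16.000° E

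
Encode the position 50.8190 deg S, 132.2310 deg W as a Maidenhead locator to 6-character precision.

CD39ve

Add 180° to longitude and 90° to latitude: 47.7690, 39.1810.
Field: lon ⌊47.7690/20⌋ = 2 → C; lat ⌊39.1810/10⌋ = 3 → D.
Square: lon ⌊7.7690/2⌋ = 3; lat ⌊9.1810/1⌋ = 9.
Subsquare: lon ⌊1.7690/0.0833333⌋ = 21 → v; lat ⌊0.1810/0.0416667⌋ = 4 → e.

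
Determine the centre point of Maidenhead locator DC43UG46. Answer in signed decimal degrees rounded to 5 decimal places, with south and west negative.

-66.72292, -110.29583

Field D=3, C=2: +3·20° lon, +2·10° lat → SW at lon -120°, lat -70°.
Square 4, 3: +4·2° lon, +3·1° lat → SW at lon -112°, lat -67°.
Subsquare u=20, g=6: +20·0.0833333° lon, +6·0.0416667° lat → SW at lon -110.333°, lat -66.75°.
Extended square 4, 6: +4·0.00833333° lon, +6·0.00416667° lat → SW at lon -110.3°, lat -66.725°.
Cell spans 0.00833333° lon × 0.00416667° lat. Centre is SW corner plus half of each.
latitude -66.72292, longitude -110.29583.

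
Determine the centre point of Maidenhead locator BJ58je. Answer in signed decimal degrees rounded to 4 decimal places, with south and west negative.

8.1875, -149.2083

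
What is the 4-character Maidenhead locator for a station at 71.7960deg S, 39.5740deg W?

HB08

Add 180° to longitude and 90° to latitude: 140.43, 18.20.
Field: lon ⌊140.43/20⌋ = 7 → H; lat ⌊18.20/10⌋ = 1 → B.
Square: lon ⌊0.43/2⌋ = 0; lat ⌊8.20/1⌋ = 8.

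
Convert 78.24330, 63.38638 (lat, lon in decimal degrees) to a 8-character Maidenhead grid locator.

MQ18qf68

Shift to the Maidenhead origin (180°W, 90°S): lon 243.38638, lat 168.24330.
Field: lon ⌊243.38638/20⌋ = 12 → M; lat ⌊168.24330/10⌋ = 16 → Q.
Square: lon ⌊3.38638/2⌋ = 1; lat ⌊8.24330/1⌋ = 8.
Subsquare: lon ⌊1.38638/0.0833333⌋ = 16 → q; lat ⌊0.24330/0.0416667⌋ = 5 → f.
Extended square: lon ⌊0.05305/0.00833333⌋ = 6; lat ⌊0.03497/0.00416667⌋ = 8.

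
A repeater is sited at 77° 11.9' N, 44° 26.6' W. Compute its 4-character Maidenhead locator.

GQ77

Add 180° to longitude and 90° to latitude: 135.56, 167.20.
Field: lon ⌊135.56/20⌋ = 6 → G; lat ⌊167.20/10⌋ = 16 → Q.
Square: lon ⌊15.56/2⌋ = 7; lat ⌊7.20/1⌋ = 7.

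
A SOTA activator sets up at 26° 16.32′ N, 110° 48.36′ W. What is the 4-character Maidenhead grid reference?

DL46

Shift to the Maidenhead origin (180°W, 90°S): lon 69.19, lat 116.27.
Field: lon ⌊69.19/20⌋ = 3 → D; lat ⌊116.27/10⌋ = 11 → L.
Square: lon ⌊9.19/2⌋ = 4; lat ⌊6.27/1⌋ = 6.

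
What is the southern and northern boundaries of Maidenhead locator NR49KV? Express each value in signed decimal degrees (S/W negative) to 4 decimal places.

89.8750, 89.9167

Field N=13, R=17: +13·20° lon, +17·10° lat → SW at lon 80°, lat 80°.
Square 4, 9: +4·2° lon, +9·1° lat → SW at lon 88°, lat 89°.
Subsquare k=10, v=21: +10·0.0833333° lon, +21·0.0416667° lat → SW at lon 88.8333°, lat 89.875°.
Cell spans 0.0833333° lon × 0.0416667° lat.
south 89.8750, north 89.9167.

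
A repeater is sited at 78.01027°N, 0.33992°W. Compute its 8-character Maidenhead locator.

IQ98ta92

Add 180° to longitude and 90° to latitude: 179.66008, 168.01027.
Field (20°×10°, letters A–R): lon ⌊179.66008/20⌋ = 8 → I; lat ⌊168.01027/10⌋ = 16 → Q.
Square (2°×1°, digits 0–9): lon ⌊19.66008/2⌋ = 9; lat ⌊8.01027/1⌋ = 8.
Subsquare (5′×2.5′, letters a–x): lon ⌊1.66008/0.0833333⌋ = 19 → t; lat ⌊0.01027/0.0416667⌋ = 0 → a.
Extended square (30″×15″, digits 0–9): lon ⌊0.07675/0.00833333⌋ = 9; lat ⌊0.01027/0.00416667⌋ = 2.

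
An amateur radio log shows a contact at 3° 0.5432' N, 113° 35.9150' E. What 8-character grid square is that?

Shift to the Maidenhead origin (180°W, 90°S): lon 293.59858, lat 93.00905.
Field: 293.59858/20 → 14 → O, 93.00905/10 → 9 → J; chars OJ.
Square: 13.59858/2 → 6, 3.00905/1 → 3; chars 63.
Subsquare: 1.59858/0.0833333 → 19 → t, 0.00905/0.0416667 → 0 → a; chars ta.
Extended square: 0.01525/0.00833333 → 1, 0.00905/0.00416667 → 2; chars 12.

OJ63ta12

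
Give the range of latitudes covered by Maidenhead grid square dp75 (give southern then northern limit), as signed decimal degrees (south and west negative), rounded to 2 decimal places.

65.00, 66.00

Field D=3, P=15: +3·20° lon, +15·10° lat → SW at lon -120°, lat 60°.
Square 7, 5: +7·2° lon, +5·1° lat → SW at lon -106°, lat 65°.
Cell spans 2° lon × 1° lat.
south 65.00, north 66.00.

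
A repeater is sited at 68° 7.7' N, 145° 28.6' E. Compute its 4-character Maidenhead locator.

QP28

Offset from 180°W / 90°S: lon 325.48°, lat 158.13°.
Field: 325.48/20 → 16 → Q, 158.13/10 → 15 → P; chars QP.
Square: 5.48/2 → 2, 8.13/1 → 8; chars 28.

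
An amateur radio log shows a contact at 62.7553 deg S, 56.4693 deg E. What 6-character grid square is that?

LC87ff

Add 180° to longitude and 90° to latitude: 236.4693, 27.2447.
Field (20°×10°, letters A–R): lon ⌊236.4693/20⌋ = 11 → L; lat ⌊27.2447/10⌋ = 2 → C.
Square (2°×1°, digits 0–9): lon ⌊16.4693/2⌋ = 8; lat ⌊7.2447/1⌋ = 7.
Subsquare (5′×2.5′, letters a–x): lon ⌊0.4693/0.0833333⌋ = 5 → f; lat ⌊0.2447/0.0416667⌋ = 5 → f.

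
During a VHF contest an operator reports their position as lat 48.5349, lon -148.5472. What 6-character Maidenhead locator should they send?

BN58rm

Add 180° to longitude and 90° to latitude: 31.4528, 138.5349.
Field (20°×10°, letters A–R): 31.4528/20 → 1 → B, 138.5349/10 → 13 → N; chars BN.
Square (2°×1°, digits 0–9): 11.4528/2 → 5, 8.5349/1 → 8; chars 58.
Subsquare (5′×2.5′, letters a–x): 1.4528/0.0833333 → 17 → r, 0.5349/0.0416667 → 12 → m; chars rm.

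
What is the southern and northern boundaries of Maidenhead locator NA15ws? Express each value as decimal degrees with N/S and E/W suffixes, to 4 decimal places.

84.2500° S, 84.2083° S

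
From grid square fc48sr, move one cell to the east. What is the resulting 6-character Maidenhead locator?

Longitude subsquare s = 18; +1 → 19 = t.
The latitude characters are unchanged.

FC48tr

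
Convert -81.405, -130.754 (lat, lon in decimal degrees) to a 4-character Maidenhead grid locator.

Offset from 180°W / 90°S: lon 49.25°, lat 8.59°.
Field: 49.25/20 → 2 → C, 8.59/10 → 0 → A; chars CA.
Square: 9.25/2 → 4, 8.59/1 → 8; chars 48.

CA48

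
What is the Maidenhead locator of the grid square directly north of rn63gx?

RN64ga

Latitude subsquare x = 23; +1 → 24, wraps to 0 = a, carry into square.
Latitude square 3; +1 → 4.
The longitude characters are unchanged.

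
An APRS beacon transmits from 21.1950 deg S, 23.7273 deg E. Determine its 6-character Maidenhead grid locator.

Offset from 180°W / 90°S: lon 203.7273°, lat 68.8050°.
Field (20°×10°, letters A–R): 203.7273/20 → 10 → K, 68.8050/10 → 6 → G; chars KG.
Square (2°×1°, digits 0–9): 3.7273/2 → 1, 8.8050/1 → 8; chars 18.
Subsquare (5′×2.5′, letters a–x): 1.7273/0.0833333 → 20 → u, 0.8050/0.0416667 → 19 → t; chars ut.

KG18ut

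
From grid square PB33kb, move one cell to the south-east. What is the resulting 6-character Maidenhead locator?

PB33la

Longitude subsquare k = 10; +1 → 11 = l.
Latitude subsquare b = 1; −1 → 0 = a.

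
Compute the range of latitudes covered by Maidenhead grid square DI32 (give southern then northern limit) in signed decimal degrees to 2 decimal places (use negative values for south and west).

Field D=3, I=8: +3·20° lon, +8·10° lat → SW at lon -120°, lat -10°.
Square 3, 2: +3·2° lon, +2·1° lat → SW at lon -114°, lat -8°.
Cell spans 2° lon × 1° lat.
south -8.00, north -7.00.

-8.00, -7.00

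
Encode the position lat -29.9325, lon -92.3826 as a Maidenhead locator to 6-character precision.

EG30tb

Add 180° to longitude and 90° to latitude: 87.6174, 60.0675.
Field (20°×10°, letters A–R): 87.6174/20 → 4 → E, 60.0675/10 → 6 → G; chars EG.
Square (2°×1°, digits 0–9): 7.6174/2 → 3, 0.0675/1 → 0; chars 30.
Subsquare (5′×2.5′, letters a–x): 1.6174/0.0833333 → 19 → t, 0.0675/0.0416667 → 1 → b; chars tb.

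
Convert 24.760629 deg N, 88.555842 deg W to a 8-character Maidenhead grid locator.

EL54rs32

Shift to the Maidenhead origin (180°W, 90°S): lon 91.44416, lat 114.76063.
Field (20°×10°, letters A–R): lon ⌊91.44416/20⌋ = 4 → E; lat ⌊114.76063/10⌋ = 11 → L.
Square (2°×1°, digits 0–9): lon ⌊11.44416/2⌋ = 5; lat ⌊4.76063/1⌋ = 4.
Subsquare (5′×2.5′, letters a–x): lon ⌊1.44416/0.0833333⌋ = 17 → r; lat ⌊0.76063/0.0416667⌋ = 18 → s.
Extended square (30″×15″, digits 0–9): lon ⌊0.02749/0.00833333⌋ = 3; lat ⌊0.01063/0.00416667⌋ = 2.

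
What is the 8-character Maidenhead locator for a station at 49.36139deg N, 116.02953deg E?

Offset from 180°W / 90°S: lon 296.02953°, lat 139.36139°.
Field: 296.02953/20 → 14 → O, 139.36139/10 → 13 → N; chars ON.
Square: 16.02953/2 → 8, 9.36139/1 → 9; chars 89.
Subsquare: 0.02953/0.0833333 → 0 → a, 0.36139/0.0416667 → 8 → i; chars ai.
Extended square: 0.02953/0.00833333 → 3, 0.02806/0.00416667 → 6; chars 36.

ON89ai36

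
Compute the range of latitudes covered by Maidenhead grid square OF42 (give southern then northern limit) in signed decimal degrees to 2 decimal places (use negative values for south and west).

-38.00, -37.00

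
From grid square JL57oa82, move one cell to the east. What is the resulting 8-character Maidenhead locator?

JL57oa92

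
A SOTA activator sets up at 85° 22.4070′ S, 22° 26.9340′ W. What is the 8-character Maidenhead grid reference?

Offset from 180°W / 90°S: lon 157.55110°, lat 4.62655°.
Field (20°×10°, letters A–R): lon ⌊157.55110/20⌋ = 7 → H; lat ⌊4.62655/10⌋ = 0 → A.
Square (2°×1°, digits 0–9): lon ⌊17.55110/2⌋ = 8; lat ⌊4.62655/1⌋ = 4.
Subsquare (5′×2.5′, letters a–x): lon ⌊1.55110/0.0833333⌋ = 18 → s; lat ⌊0.62655/0.0416667⌋ = 15 → p.
Extended square (30″×15″, digits 0–9): lon ⌊0.05110/0.00833333⌋ = 6; lat ⌊0.00155/0.00416667⌋ = 0.

HA84sp60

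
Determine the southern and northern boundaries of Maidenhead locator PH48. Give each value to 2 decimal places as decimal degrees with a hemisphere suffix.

12.00° S, 11.00° S

Field P=15, H=7: +15·20° lon, +7·10° lat → SW at lon 120°, lat -20°.
Square 4, 8: +4·2° lon, +8·1° lat → SW at lon 128°, lat -12°.
Cell spans 2° lon × 1° lat.
south 12.00° S, north 11.00° S.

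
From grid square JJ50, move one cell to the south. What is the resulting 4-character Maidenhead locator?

JI59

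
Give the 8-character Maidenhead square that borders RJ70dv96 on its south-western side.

RJ70dv85

Longitude extended square 9; −1 → 8.
Latitude extended square 6; −1 → 5.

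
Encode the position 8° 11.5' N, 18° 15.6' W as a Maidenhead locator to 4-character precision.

Shift to the Maidenhead origin (180°W, 90°S): lon 161.74, lat 98.19.
Field: lon ⌊161.74/20⌋ = 8 → I; lat ⌊98.19/10⌋ = 9 → J.
Square: lon ⌊1.74/2⌋ = 0; lat ⌊8.19/1⌋ = 8.

IJ08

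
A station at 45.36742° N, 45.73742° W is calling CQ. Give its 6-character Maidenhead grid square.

GN75di

Offset from 180°W / 90°S: lon 134.2626°, lat 135.3674°.
Field: lon ⌊134.2626/20⌋ = 6 → G; lat ⌊135.3674/10⌋ = 13 → N.
Square: lon ⌊14.2626/2⌋ = 7; lat ⌊5.3674/1⌋ = 5.
Subsquare: lon ⌊0.2626/0.0833333⌋ = 3 → d; lat ⌊0.3674/0.0416667⌋ = 8 → i.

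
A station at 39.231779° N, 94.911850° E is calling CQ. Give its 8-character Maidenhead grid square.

Add 180° to longitude and 90° to latitude: 274.91185, 129.23178.
Field (20°×10°, letters A–R): lon ⌊274.91185/20⌋ = 13 → N; lat ⌊129.23178/10⌋ = 12 → M.
Square (2°×1°, digits 0–9): lon ⌊14.91185/2⌋ = 7; lat ⌊9.23178/1⌋ = 9.
Subsquare (5′×2.5′, letters a–x): lon ⌊0.91185/0.0833333⌋ = 10 → k; lat ⌊0.23178/0.0416667⌋ = 5 → f.
Extended square (30″×15″, digits 0–9): lon ⌊0.07852/0.00833333⌋ = 9; lat ⌊0.02345/0.00416667⌋ = 5.

NM79kf95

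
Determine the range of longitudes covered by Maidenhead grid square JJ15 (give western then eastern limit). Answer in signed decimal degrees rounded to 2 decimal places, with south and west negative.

2.00, 4.00

Field J=9, J=9: +9·20° lon, +9·10° lat → SW at lon 0°, lat 0°.
Square 1, 5: +1·2° lon, +5·1° lat → SW at lon 2°, lat 5°.
Cell spans 2° lon × 1° lat.
west 2.00, east 4.00.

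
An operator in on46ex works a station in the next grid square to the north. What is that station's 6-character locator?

Latitude subsquare x = 23; +1 → 24, wraps to 0 = a, carry into square.
Latitude square 6; +1 → 7.
The longitude characters are unchanged.

ON47ea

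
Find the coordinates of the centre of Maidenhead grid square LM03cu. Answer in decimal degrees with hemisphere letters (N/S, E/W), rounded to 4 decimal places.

33.8542° N, 40.2083° E

Field L=11, M=12: +11·20° lon, +12·10° lat → SW at lon 40°, lat 30°.
Square 0, 3: +0·2° lon, +3·1° lat → SW at lon 40°, lat 33°.
Subsquare c=2, u=20: +2·0.0833333° lon, +20·0.0416667° lat → SW at lon 40.1667°, lat 33.8333°.
Cell spans 0.0833333° lon × 0.0416667° lat. Centre is SW corner plus half of each.
latitude 33.8542° N, longitude 40.2083° E.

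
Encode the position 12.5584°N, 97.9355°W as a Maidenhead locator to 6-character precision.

EK12an

Offset from 180°W / 90°S: lon 82.0645°, lat 102.5584°.
Field: 82.0645/20 → 4 → E, 102.5584/10 → 10 → K; chars EK.
Square: 2.0645/2 → 1, 2.5584/1 → 2; chars 12.
Subsquare: 0.0645/0.0833333 → 0 → a, 0.5584/0.0416667 → 13 → n; chars an.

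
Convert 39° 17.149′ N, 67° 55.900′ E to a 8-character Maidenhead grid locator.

MM39xg18

Shift to the Maidenhead origin (180°W, 90°S): lon 247.93167, lat 129.28582.
Field (20°×10°, letters A–R): lon ⌊247.93167/20⌋ = 12 → M; lat ⌊129.28582/10⌋ = 12 → M.
Square (2°×1°, digits 0–9): lon ⌊7.93167/2⌋ = 3; lat ⌊9.28582/1⌋ = 9.
Subsquare (5′×2.5′, letters a–x): lon ⌊1.93167/0.0833333⌋ = 23 → x; lat ⌊0.28582/0.0416667⌋ = 6 → g.
Extended square (30″×15″, digits 0–9): lon ⌊0.01500/0.00833333⌋ = 1; lat ⌊0.03582/0.00416667⌋ = 8.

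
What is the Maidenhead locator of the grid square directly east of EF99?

FF09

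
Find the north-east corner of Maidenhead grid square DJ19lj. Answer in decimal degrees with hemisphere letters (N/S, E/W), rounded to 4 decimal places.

9.4167° N, 117.0000° W

Field D=3, J=9: +3·20° lon, +9·10° lat → SW at lon -120°, lat 0°.
Square 1, 9: +1·2° lon, +9·1° lat → SW at lon -118°, lat 9°.
Subsquare l=11, j=9: +11·0.0833333° lon, +9·0.0416667° lat → SW at lon -117.083°, lat 9.375°.
Cell spans 0.0833333° lon × 0.0416667° lat. NE corner is SW corner plus one full cell.
latitude 9.4167° N, longitude 117.0000° W.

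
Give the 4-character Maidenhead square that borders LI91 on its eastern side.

MI01

Longitude square 9; +1 → 10, wraps to 0, carry into field.
Longitude field L = 11; +1 → 12 = M.
The latitude characters are unchanged.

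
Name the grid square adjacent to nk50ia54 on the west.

Longitude extended square 5; −1 → 4.
The latitude characters are unchanged.

NK50ia44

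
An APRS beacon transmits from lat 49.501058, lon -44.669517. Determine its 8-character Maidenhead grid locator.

GN79pm90

Offset from 180°W / 90°S: lon 135.33048°, lat 139.50106°.
Field: lon ⌊135.33048/20⌋ = 6 → G; lat ⌊139.50106/10⌋ = 13 → N.
Square: lon ⌊15.33048/2⌋ = 7; lat ⌊9.50106/1⌋ = 9.
Subsquare: lon ⌊1.33048/0.0833333⌋ = 15 → p; lat ⌊0.50106/0.0416667⌋ = 12 → m.
Extended square: lon ⌊0.08048/0.00833333⌋ = 9; lat ⌊0.00106/0.00416667⌋ = 0.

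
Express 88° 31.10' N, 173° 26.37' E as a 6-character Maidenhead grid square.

Offset from 180°W / 90°S: lon 353.4395°, lat 178.5183°.
Field: 353.4395/20 → 17 → R, 178.5183/10 → 17 → R; chars RR.
Square: 13.4395/2 → 6, 8.5183/1 → 8; chars 68.
Subsquare: 1.4395/0.0833333 → 17 → r, 0.5183/0.0416667 → 12 → m; chars rm.

RR68rm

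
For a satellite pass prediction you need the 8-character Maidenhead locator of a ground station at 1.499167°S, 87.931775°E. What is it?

NI38xm10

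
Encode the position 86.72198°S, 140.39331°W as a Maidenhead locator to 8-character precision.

Offset from 180°W / 90°S: lon 39.60669°, lat 3.27802°.
Field: 39.60669/20 → 1 → B, 3.27802/10 → 0 → A; chars BA.
Square: 19.60669/2 → 9, 3.27802/1 → 3; chars 93.
Subsquare: 1.60669/0.0833333 → 19 → t, 0.27802/0.0416667 → 6 → g; chars tg.
Extended square: 0.02336/0.00833333 → 2, 0.02802/0.00416667 → 6; chars 26.

BA93tg26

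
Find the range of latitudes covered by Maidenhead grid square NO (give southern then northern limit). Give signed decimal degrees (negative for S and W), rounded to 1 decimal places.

Field N=13, O=14: +13·20° lon, +14·10° lat → SW at lon 80°, lat 50°.
Cell spans 20° lon × 10° lat.
south 50.0, north 60.0.

50.0, 60.0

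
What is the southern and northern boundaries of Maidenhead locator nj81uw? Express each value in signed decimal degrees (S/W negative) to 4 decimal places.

1.9167, 1.9583

Field N=13, J=9: +13·20° lon, +9·10° lat → SW at lon 80°, lat 0°.
Square 8, 1: +8·2° lon, +1·1° lat → SW at lon 96°, lat 1°.
Subsquare u=20, w=22: +20·0.0833333° lon, +22·0.0416667° lat → SW at lon 97.6667°, lat 1.91667°.
Cell spans 0.0833333° lon × 0.0416667° lat.
south 1.9167, north 1.9583.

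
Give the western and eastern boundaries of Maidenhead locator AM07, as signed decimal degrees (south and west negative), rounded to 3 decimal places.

-180.000, -178.000

Field A=0, M=12: +0·20° lon, +12·10° lat → SW at lon -180°, lat 30°.
Square 0, 7: +0·2° lon, +7·1° lat → SW at lon -180°, lat 37°.
Cell spans 2° lon × 1° lat.
west -180.000, east -178.000.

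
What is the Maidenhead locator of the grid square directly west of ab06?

RB96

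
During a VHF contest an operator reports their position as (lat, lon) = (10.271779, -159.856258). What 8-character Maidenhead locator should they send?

BK00bg75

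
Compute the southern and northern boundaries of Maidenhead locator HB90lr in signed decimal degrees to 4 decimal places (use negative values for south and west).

Field H=7, B=1: +7·20° lon, +1·10° lat → SW at lon -40°, lat -80°.
Square 9, 0: +9·2° lon, +0·1° lat → SW at lon -22°, lat -80°.
Subsquare l=11, r=17: +11·0.0833333° lon, +17·0.0416667° lat → SW at lon -21.0833°, lat -79.2917°.
Cell spans 0.0833333° lon × 0.0416667° lat.
south -79.2917, north -79.2500.

-79.2917, -79.2500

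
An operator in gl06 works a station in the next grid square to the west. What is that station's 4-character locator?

Longitude square 0; −1 → -1, wraps to 9, carry into field.
Longitude field G = 6; −1 → 5 = F.
The latitude characters are unchanged.

FL96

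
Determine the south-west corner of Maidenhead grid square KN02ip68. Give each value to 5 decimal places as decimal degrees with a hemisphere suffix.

Field K=10, N=13: +10·20° lon, +13·10° lat → SW at lon 20°, lat 40°.
Square 0, 2: +0·2° lon, +2·1° lat → SW at lon 20°, lat 42°.
Subsquare i=8, p=15: +8·0.0833333° lon, +15·0.0416667° lat → SW at lon 20.6667°, lat 42.625°.
Extended square 6, 8: +6·0.00833333° lon, +8·0.00416667° lat → SW at lon 20.7167°, lat 42.6583°.
latitude 42.65833° N, longitude 20.71667° E.

42.65833° N, 20.71667° E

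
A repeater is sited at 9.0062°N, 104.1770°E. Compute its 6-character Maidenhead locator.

OJ29ca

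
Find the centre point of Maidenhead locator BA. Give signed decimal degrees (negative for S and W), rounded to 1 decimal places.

-85.0, -150.0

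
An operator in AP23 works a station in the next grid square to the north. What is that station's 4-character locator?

Latitude square 3; +1 → 4.
The longitude characters are unchanged.

AP24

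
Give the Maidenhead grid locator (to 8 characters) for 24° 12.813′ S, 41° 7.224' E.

LG05ns48

Add 180° to longitude and 90° to latitude: 221.12040, 65.78645.
Field (20°×10°, letters A–R): lon ⌊221.12040/20⌋ = 11 → L; lat ⌊65.78645/10⌋ = 6 → G.
Square (2°×1°, digits 0–9): lon ⌊1.12040/2⌋ = 0; lat ⌊5.78645/1⌋ = 5.
Subsquare (5′×2.5′, letters a–x): lon ⌊1.12040/0.0833333⌋ = 13 → n; lat ⌊0.78645/0.0416667⌋ = 18 → s.
Extended square (30″×15″, digits 0–9): lon ⌊0.03707/0.00833333⌋ = 4; lat ⌊0.03645/0.00416667⌋ = 8.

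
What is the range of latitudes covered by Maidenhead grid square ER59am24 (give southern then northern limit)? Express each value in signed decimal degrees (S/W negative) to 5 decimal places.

89.51667, 89.52083

Field E=4, R=17: +4·20° lon, +17·10° lat → SW at lon -100°, lat 80°.
Square 5, 9: +5·2° lon, +9·1° lat → SW at lon -90°, lat 89°.
Subsquare a=0, m=12: +0·0.0833333° lon, +12·0.0416667° lat → SW at lon -90°, lat 89.5°.
Extended square 2, 4: +2·0.00833333° lon, +4·0.00416667° lat → SW at lon -89.9833°, lat 89.5167°.
Cell spans 0.00833333° lon × 0.00416667° lat.
south 89.51667, north 89.52083.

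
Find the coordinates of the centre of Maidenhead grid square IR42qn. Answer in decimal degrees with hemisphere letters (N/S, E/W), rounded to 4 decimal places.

82.5625° N, 10.6250° W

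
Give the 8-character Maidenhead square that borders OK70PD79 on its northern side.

Latitude extended square 9; +1 → 10, wraps to 0, carry into subsquare.
Latitude subsquare d = 3; +1 → 4 = e.
The longitude characters are unchanged.

OK70pe70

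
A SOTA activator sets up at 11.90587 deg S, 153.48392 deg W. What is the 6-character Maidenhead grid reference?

BH38gc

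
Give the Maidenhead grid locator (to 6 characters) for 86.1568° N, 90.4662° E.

NR56fd

Offset from 180°W / 90°S: lon 270.4662°, lat 176.1568°.
Field: 270.4662/20 → 13 → N, 176.1568/10 → 17 → R; chars NR.
Square: 10.4662/2 → 5, 6.1568/1 → 6; chars 56.
Subsquare: 0.4662/0.0833333 → 5 → f, 0.1568/0.0416667 → 3 → d; chars fd.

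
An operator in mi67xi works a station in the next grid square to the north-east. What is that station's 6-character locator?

MI77aj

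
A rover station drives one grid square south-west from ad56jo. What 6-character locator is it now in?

AD56in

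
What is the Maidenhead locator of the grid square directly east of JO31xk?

Longitude subsquare x = 23; +1 → 24, wraps to 0 = a, carry into square.
Longitude square 3; +1 → 4.
The latitude characters are unchanged.

JO41ak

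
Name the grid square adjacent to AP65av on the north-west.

Longitude subsquare a = 0; −1 → -1, wraps to 23 = x, carry into square.
Longitude square 6; −1 → 5.
Latitude subsquare v = 21; +1 → 22 = w.

AP55xw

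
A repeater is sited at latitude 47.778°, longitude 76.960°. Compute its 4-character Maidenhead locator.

MN87

Shift to the Maidenhead origin (180°W, 90°S): lon 256.96, lat 137.78.
Field: lon ⌊256.96/20⌋ = 12 → M; lat ⌊137.78/10⌋ = 13 → N.
Square: lon ⌊16.96/2⌋ = 8; lat ⌊7.78/1⌋ = 7.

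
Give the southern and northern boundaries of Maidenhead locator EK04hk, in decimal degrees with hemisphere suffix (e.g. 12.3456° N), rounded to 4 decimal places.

14.4167° N, 14.4583° N

Field E=4, K=10: +4·20° lon, +10·10° lat → SW at lon -100°, lat 10°.
Square 0, 4: +0·2° lon, +4·1° lat → SW at lon -100°, lat 14°.
Subsquare h=7, k=10: +7·0.0833333° lon, +10·0.0416667° lat → SW at lon -99.4167°, lat 14.4167°.
Cell spans 0.0833333° lon × 0.0416667° lat.
south 14.4167° N, north 14.4583° N.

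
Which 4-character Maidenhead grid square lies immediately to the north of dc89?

Latitude square 9; +1 → 10, wraps to 0, carry into field.
Latitude field C = 2; +1 → 3 = D.
The longitude characters are unchanged.

DD80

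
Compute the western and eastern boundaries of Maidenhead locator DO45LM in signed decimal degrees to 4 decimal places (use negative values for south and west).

-111.0833, -111.0000

Field D=3, O=14: +3·20° lon, +14·10° lat → SW at lon -120°, lat 50°.
Square 4, 5: +4·2° lon, +5·1° lat → SW at lon -112°, lat 55°.
Subsquare l=11, m=12: +11·0.0833333° lon, +12·0.0416667° lat → SW at lon -111.083°, lat 55.5°.
Cell spans 0.0833333° lon × 0.0416667° lat.
west -111.0833, east -111.0000.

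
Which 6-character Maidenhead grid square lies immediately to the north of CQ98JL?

Latitude subsquare l = 11; +1 → 12 = m.
The longitude characters are unchanged.

CQ98jm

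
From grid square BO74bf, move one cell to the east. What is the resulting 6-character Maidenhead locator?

Longitude subsquare b = 1; +1 → 2 = c.
The latitude characters are unchanged.

BO74cf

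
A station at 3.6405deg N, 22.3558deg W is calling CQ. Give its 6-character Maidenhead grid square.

HJ83tp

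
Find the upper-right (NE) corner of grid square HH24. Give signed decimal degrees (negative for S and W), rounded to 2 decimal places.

-15.00, -34.00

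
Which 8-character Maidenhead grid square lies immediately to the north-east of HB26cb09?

Longitude extended square 0; +1 → 1.
Latitude extended square 9; +1 → 10, wraps to 0, carry into subsquare.
Latitude subsquare b = 1; +1 → 2 = c.

HB26cc10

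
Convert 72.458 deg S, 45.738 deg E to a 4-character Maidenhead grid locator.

LB27

Offset from 180°W / 90°S: lon 225.74°, lat 17.54°.
Field: lon ⌊225.74/20⌋ = 11 → L; lat ⌊17.54/10⌋ = 1 → B.
Square: lon ⌊5.74/2⌋ = 2; lat ⌊7.54/1⌋ = 7.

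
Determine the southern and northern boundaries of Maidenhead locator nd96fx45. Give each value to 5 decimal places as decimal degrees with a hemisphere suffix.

53.02083° S, 53.01667° S

Field N=13, D=3: +13·20° lon, +3·10° lat → SW at lon 80°, lat -60°.
Square 9, 6: +9·2° lon, +6·1° lat → SW at lon 98°, lat -54°.
Subsquare f=5, x=23: +5·0.0833333° lon, +23·0.0416667° lat → SW at lon 98.4167°, lat -53.0417°.
Extended square 4, 5: +4·0.00833333° lon, +5·0.00416667° lat → SW at lon 98.45°, lat -53.0208°.
Cell spans 0.00833333° lon × 0.00416667° lat.
south 53.02083° S, north 53.01667° S.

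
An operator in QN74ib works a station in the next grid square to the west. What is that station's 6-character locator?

QN74hb

Longitude subsquare i = 8; −1 → 7 = h.
The latitude characters are unchanged.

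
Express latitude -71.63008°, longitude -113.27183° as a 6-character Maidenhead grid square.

DB38ii

Offset from 180°W / 90°S: lon 66.7282°, lat 18.3699°.
Field (20°×10°, letters A–R): 66.7282/20 → 3 → D, 18.3699/10 → 1 → B; chars DB.
Square (2°×1°, digits 0–9): 6.7282/2 → 3, 8.3699/1 → 8; chars 38.
Subsquare (5′×2.5′, letters a–x): 0.7282/0.0833333 → 8 → i, 0.3699/0.0416667 → 8 → i; chars ii.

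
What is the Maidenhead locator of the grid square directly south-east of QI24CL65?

QI24cl74

Longitude extended square 6; +1 → 7.
Latitude extended square 5; −1 → 4.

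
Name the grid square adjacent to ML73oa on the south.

Latitude subsquare a = 0; −1 → -1, wraps to 23 = x, carry into square.
Latitude square 3; −1 → 2.
The longitude characters are unchanged.

ML72ox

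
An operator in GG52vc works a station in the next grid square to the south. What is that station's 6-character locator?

GG52vb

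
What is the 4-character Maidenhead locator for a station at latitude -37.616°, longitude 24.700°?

Add 180° to longitude and 90° to latitude: 204.70, 52.38.
Field: lon ⌊204.70/20⌋ = 10 → K; lat ⌊52.38/10⌋ = 5 → F.
Square: lon ⌊4.70/2⌋ = 2; lat ⌊2.38/1⌋ = 2.

KF22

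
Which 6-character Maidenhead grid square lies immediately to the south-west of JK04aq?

Longitude subsquare a = 0; −1 → -1, wraps to 23 = x, carry into square.
Longitude square 0; −1 → -1, wraps to 9, carry into field.
Longitude field J = 9; −1 → 8 = I.
Latitude subsquare q = 16; −1 → 15 = p.

IK94xp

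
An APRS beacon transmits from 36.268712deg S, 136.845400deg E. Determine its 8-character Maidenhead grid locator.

PF83kr15

Shift to the Maidenhead origin (180°W, 90°S): lon 316.84540, lat 53.73129.
Field (20°×10°, letters A–R): lon ⌊316.84540/20⌋ = 15 → P; lat ⌊53.73129/10⌋ = 5 → F.
Square (2°×1°, digits 0–9): lon ⌊16.84540/2⌋ = 8; lat ⌊3.73129/1⌋ = 3.
Subsquare (5′×2.5′, letters a–x): lon ⌊0.84540/0.0833333⌋ = 10 → k; lat ⌊0.73129/0.0416667⌋ = 17 → r.
Extended square (30″×15″, digits 0–9): lon ⌊0.01207/0.00833333⌋ = 1; lat ⌊0.02295/0.00416667⌋ = 5.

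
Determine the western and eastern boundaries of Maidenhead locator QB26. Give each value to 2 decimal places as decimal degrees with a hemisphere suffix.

Field Q=16, B=1: +16·20° lon, +1·10° lat → SW at lon 140°, lat -80°.
Square 2, 6: +2·2° lon, +6·1° lat → SW at lon 144°, lat -74°.
Cell spans 2° lon × 1° lat.
west 144.00° E, east 146.00° E.

144.00° E, 146.00° E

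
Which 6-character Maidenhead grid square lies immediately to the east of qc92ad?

Longitude subsquare a = 0; +1 → 1 = b.
The latitude characters are unchanged.

QC92bd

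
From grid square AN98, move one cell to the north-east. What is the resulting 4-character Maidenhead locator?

Longitude square 9; +1 → 10, wraps to 0, carry into field.
Longitude field A = 0; +1 → 1 = B.
Latitude square 8; +1 → 9.

BN09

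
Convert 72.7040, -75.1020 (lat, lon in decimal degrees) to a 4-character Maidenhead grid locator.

Add 180° to longitude and 90° to latitude: 104.90, 162.70.
Field: lon ⌊104.90/20⌋ = 5 → F; lat ⌊162.70/10⌋ = 16 → Q.
Square: lon ⌊4.90/2⌋ = 2; lat ⌊2.70/1⌋ = 2.

FQ22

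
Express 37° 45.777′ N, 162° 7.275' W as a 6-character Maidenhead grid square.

AM87ws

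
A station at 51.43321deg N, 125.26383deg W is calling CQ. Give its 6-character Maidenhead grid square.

Add 180° to longitude and 90° to latitude: 54.7362, 141.4332.
Field (20°×10°, letters A–R): 54.7362/20 → 2 → C, 141.4332/10 → 14 → O; chars CO.
Square (2°×1°, digits 0–9): 14.7362/2 → 7, 1.4332/1 → 1; chars 71.
Subsquare (5′×2.5′, letters a–x): 0.7362/0.0833333 → 8 → i, 0.4332/0.0416667 → 10 → k; chars ik.

CO71ik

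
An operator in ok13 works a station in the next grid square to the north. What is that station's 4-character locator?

Latitude square 3; +1 → 4.
The longitude characters are unchanged.

OK14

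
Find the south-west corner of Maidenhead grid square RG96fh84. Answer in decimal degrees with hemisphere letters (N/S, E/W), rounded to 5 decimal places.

23.69167° S, 178.48333° E

Field R=17, G=6: +17·20° lon, +6·10° lat → SW at lon 160°, lat -30°.
Square 9, 6: +9·2° lon, +6·1° lat → SW at lon 178°, lat -24°.
Subsquare f=5, h=7: +5·0.0833333° lon, +7·0.0416667° lat → SW at lon 178.417°, lat -23.7083°.
Extended square 8, 4: +8·0.00833333° lon, +4·0.00416667° lat → SW at lon 178.483°, lat -23.6917°.
latitude 23.69167° S, longitude 178.48333° E.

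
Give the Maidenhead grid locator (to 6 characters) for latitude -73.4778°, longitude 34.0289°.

KB76am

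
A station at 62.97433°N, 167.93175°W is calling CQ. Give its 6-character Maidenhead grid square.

Offset from 180°W / 90°S: lon 12.0683°, lat 152.9743°.
Field: 12.0683/20 → 0 → A, 152.9743/10 → 15 → P; chars AP.
Square: 12.0683/2 → 6, 2.9743/1 → 2; chars 62.
Subsquare: 0.0683/0.0833333 → 0 → a, 0.9743/0.0416667 → 23 → x; chars ax.

AP62ax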